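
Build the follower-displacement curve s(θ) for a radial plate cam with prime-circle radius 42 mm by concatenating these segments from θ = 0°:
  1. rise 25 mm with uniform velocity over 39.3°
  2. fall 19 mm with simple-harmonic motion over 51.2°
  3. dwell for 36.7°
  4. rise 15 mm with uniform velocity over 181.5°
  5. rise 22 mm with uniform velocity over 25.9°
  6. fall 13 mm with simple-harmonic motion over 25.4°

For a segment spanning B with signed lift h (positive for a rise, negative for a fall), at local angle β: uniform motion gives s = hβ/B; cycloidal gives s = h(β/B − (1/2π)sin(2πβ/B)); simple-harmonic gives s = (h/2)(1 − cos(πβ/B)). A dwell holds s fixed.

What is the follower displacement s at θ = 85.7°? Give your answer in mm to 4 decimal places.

seg 1 [0°–39.3°] uniform, h=25: full span → s += 25 → s = 25.0000
seg 2 [39.3°–90.5°] simple-harmonic, h=-19: θ=85.7° here. β=46.4, B=51.2. -19/2·(1 − cos(π·0.9063)) = -18.5909 → s = 6.4091

6.4091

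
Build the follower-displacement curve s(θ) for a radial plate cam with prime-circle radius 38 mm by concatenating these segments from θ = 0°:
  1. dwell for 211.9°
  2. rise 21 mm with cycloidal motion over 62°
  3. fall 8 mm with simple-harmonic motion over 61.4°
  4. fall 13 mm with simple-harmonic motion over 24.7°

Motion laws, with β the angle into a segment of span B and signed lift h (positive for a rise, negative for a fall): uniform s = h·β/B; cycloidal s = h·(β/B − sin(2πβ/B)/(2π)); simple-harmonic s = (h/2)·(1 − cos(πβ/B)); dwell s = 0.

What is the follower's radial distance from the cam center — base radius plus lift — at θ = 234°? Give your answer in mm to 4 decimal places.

seg 1 [0°–211.9°] dwell: s stays 0.0000
seg 2 [211.9°–273.9°] cycloidal, h=21: θ=234° here. β=22.1, B=62. 21·(0.3565 − sin(2π·0.3565)/(2π)) = 4.8634 → s = 4.8634
radial distance = base radius + s = 38 + 4.8634 = 42.8634

42.8634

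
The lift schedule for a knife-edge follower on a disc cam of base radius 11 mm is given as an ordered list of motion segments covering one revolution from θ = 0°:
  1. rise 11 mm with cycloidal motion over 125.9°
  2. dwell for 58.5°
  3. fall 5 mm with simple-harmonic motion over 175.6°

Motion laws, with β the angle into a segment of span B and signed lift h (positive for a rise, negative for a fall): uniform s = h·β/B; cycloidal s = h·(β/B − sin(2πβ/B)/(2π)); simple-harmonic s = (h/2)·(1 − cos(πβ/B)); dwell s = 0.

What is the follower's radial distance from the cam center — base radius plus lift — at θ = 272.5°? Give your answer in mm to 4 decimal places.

seg 1 [0°–125.9°] cycloidal, h=11: full span → s += 11 → s = 11.0000
seg 2 [125.9°–184.4°] dwell: s stays 11.0000
seg 3 [184.4°–360°] simple-harmonic, h=-5: θ=272.5° here. β=88.1, B=175.6. -5/2·(1 − cos(π·0.5017)) = -2.5134 → s = 8.4866
radial distance = base radius + s = 11 + 8.4866 = 19.4866

19.4866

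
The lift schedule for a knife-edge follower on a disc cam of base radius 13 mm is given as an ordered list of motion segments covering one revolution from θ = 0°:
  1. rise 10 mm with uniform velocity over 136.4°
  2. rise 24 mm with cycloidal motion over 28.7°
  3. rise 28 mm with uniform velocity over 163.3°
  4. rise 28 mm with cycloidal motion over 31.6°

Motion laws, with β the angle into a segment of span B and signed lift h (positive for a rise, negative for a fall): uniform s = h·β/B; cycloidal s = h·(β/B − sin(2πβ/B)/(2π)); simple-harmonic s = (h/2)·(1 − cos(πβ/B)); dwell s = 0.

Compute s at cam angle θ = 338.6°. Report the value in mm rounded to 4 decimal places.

seg 1 [0°–136.4°] uniform, h=10: full span → s += 10 → s = 10.0000
seg 2 [136.4°–165.1°] cycloidal, h=24: full span → s += 24 → s = 34.0000
seg 3 [165.1°–328.4°] uniform, h=28: full span → s += 28 → s = 62.0000
seg 4 [328.4°–360°] cycloidal, h=28: θ=338.6° here. β=10.2, B=31.6. 28·(0.3228 − sin(2π·0.3228)/(2π)) = 5.0396 → s = 67.0396

67.0396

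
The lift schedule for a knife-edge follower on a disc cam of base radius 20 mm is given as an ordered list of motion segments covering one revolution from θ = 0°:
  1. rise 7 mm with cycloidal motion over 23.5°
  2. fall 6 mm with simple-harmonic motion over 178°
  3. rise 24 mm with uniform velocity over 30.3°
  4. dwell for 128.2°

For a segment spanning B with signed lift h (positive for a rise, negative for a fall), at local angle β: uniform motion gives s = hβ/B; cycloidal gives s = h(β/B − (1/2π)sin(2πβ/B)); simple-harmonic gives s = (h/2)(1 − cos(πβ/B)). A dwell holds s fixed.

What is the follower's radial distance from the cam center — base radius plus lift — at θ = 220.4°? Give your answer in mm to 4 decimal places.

seg 1 [0°–23.5°] cycloidal, h=7: full span → s += 7 → s = 7.0000
seg 2 [23.5°–201.5°] simple-harmonic, h=-6: full span → s += -6 → s = 1.0000
seg 3 [201.5°–231.8°] uniform, h=24: θ=220.4° here. β=18.9, B=30.3. 24·18.9/30.3 = 14.9703 → s = 15.9703
radial distance = base radius + s = 20 + 15.9703 = 35.9703

35.9703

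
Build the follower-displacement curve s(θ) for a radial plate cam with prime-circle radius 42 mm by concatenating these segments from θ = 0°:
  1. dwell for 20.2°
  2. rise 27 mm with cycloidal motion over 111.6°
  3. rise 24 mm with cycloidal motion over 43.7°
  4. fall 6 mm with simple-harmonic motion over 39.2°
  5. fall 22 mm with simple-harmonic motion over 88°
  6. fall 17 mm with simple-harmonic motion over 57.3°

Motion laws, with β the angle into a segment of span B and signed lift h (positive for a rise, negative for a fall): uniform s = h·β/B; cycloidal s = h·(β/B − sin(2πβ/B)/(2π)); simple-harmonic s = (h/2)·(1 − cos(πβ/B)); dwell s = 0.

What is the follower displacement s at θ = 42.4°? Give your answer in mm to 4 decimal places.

seg 1 [0°–20.2°] dwell: s stays 0.0000
seg 2 [20.2°–131.8°] cycloidal, h=27: θ=42.4° here. β=22.2, B=111.6. 27·(0.1989 − sin(2π·0.1989)/(2π)) = 1.2932 → s = 1.2932

1.2932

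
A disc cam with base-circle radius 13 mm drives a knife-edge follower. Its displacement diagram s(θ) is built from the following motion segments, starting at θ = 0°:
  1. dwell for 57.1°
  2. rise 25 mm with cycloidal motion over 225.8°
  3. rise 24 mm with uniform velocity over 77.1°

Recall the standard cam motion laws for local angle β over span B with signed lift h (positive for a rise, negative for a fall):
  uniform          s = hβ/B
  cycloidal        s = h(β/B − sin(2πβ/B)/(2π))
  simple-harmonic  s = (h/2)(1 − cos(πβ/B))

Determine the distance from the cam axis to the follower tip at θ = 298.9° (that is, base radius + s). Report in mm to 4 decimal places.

seg 1 [0°–57.1°] dwell: s stays 0.0000
seg 2 [57.1°–282.9°] cycloidal, h=25: full span → s += 25 → s = 25.0000
seg 3 [282.9°–360°] uniform, h=24: θ=298.9° here. β=16, B=77.1. 24·16/77.1 = 4.9805 → s = 29.9805
radial distance = base radius + s = 13 + 29.9805 = 42.9805

42.9805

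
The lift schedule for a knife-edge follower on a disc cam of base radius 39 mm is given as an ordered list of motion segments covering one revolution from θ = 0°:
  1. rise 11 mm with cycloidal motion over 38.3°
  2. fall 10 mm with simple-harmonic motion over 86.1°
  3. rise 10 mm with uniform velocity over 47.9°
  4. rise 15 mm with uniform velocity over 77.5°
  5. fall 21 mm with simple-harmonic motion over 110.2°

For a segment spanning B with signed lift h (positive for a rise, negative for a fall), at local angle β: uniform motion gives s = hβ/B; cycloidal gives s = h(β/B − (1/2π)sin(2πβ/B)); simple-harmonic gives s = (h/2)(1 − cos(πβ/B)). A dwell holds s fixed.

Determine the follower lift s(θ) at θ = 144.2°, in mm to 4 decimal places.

seg 1 [0°–38.3°] cycloidal, h=11: full span → s += 11 → s = 11.0000
seg 2 [38.3°–124.4°] simple-harmonic, h=-10: full span → s += -10 → s = 1.0000
seg 3 [124.4°–172.3°] uniform, h=10: θ=144.2° here. β=19.8, B=47.9. 10·19.8/47.9 = 4.1336 → s = 5.1336

5.1336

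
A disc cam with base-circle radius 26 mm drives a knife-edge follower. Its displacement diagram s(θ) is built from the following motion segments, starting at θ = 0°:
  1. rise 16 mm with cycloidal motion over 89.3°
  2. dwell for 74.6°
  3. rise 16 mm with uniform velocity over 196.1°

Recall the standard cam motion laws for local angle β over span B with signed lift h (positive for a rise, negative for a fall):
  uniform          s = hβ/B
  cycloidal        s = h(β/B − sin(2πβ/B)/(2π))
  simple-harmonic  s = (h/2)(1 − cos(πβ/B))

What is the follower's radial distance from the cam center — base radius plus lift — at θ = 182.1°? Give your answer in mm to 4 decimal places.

seg 1 [0°–89.3°] cycloidal, h=16: full span → s += 16 → s = 16.0000
seg 2 [89.3°–163.9°] dwell: s stays 16.0000
seg 3 [163.9°–360°] uniform, h=16: θ=182.1° here. β=18.2, B=196.1. 16·18.2/196.1 = 1.4850 → s = 17.4850
radial distance = base radius + s = 26 + 17.4850 = 43.4850

43.4850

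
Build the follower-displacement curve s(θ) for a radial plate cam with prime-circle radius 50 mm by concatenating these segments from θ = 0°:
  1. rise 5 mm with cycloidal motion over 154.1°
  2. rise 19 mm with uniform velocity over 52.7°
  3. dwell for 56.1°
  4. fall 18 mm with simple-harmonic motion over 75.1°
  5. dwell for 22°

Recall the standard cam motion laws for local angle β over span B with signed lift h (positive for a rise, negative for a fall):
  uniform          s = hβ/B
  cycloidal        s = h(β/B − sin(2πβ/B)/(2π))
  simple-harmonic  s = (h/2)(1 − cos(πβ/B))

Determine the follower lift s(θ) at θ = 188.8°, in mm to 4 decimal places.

seg 1 [0°–154.1°] cycloidal, h=5: full span → s += 5 → s = 5.0000
seg 2 [154.1°–206.8°] uniform, h=19: θ=188.8° here. β=34.7, B=52.7. 19·34.7/52.7 = 12.5104 → s = 17.5104

17.5104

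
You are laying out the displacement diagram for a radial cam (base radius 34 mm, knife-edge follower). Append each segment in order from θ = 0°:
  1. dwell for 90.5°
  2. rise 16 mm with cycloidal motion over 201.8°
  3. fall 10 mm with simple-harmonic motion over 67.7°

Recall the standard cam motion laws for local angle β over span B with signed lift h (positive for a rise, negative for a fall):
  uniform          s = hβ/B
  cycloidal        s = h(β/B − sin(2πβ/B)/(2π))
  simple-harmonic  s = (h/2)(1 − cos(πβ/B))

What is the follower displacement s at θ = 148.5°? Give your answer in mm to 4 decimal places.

seg 1 [0°–90.5°] dwell: s stays 0.0000
seg 2 [90.5°–292.3°] cycloidal, h=16: θ=148.5° here. β=58, B=201.8. 16·(0.2874 − sin(2π·0.2874)/(2π)) = 2.1222 → s = 2.1222

2.1222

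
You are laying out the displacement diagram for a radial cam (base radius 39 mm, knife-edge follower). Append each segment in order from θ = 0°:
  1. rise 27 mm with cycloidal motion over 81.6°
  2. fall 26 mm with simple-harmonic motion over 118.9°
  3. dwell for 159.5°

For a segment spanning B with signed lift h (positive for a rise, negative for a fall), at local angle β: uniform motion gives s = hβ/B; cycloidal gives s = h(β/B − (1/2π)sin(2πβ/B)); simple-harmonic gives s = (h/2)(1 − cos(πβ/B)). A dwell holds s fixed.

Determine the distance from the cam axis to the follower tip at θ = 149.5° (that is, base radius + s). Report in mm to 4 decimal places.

seg 1 [0°–81.6°] cycloidal, h=27: full span → s += 27 → s = 27.0000
seg 2 [81.6°–200.5°] simple-harmonic, h=-26: θ=149.5° here. β=67.9, B=118.9. -26/2·(1 − cos(π·0.5711)) = -15.8784 → s = 11.1216
radial distance = base radius + s = 39 + 11.1216 = 50.1216

50.1216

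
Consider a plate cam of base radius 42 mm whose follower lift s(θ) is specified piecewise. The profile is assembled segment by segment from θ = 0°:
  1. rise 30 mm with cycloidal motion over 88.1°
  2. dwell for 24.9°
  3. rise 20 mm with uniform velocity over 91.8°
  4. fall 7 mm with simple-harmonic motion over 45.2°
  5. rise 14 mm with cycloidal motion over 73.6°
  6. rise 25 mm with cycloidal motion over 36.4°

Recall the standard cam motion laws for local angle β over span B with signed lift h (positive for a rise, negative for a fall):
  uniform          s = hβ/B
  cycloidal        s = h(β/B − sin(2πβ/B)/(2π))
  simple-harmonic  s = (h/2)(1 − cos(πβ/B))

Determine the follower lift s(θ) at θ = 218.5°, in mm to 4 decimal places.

seg 1 [0°–88.1°] cycloidal, h=30: full span → s += 30 → s = 30.0000
seg 2 [88.1°–113°] dwell: s stays 30.0000
seg 3 [113°–204.8°] uniform, h=20: full span → s += 20 → s = 50.0000
seg 4 [204.8°–250°] simple-harmonic, h=-7: θ=218.5° here. β=13.7, B=45.2. -7/2·(1 − cos(π·0.3031)) = -1.4704 → s = 48.5296

48.5296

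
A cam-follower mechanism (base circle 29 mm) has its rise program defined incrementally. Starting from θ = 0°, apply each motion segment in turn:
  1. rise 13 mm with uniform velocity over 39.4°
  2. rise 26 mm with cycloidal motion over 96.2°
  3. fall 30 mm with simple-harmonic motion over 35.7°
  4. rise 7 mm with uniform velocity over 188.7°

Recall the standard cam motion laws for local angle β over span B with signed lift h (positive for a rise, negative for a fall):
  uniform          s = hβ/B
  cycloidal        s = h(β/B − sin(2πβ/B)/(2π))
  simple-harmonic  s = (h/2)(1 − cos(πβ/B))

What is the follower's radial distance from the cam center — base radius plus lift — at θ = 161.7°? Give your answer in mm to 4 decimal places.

seg 1 [0°–39.4°] uniform, h=13: full span → s += 13 → s = 13.0000
seg 2 [39.4°–135.6°] cycloidal, h=26: full span → s += 26 → s = 39.0000
seg 3 [135.6°–171.3°] simple-harmonic, h=-30: θ=161.7° here. β=26.1, B=35.7. -30/2·(1 − cos(π·0.7311)) = -24.9582 → s = 14.0418
radial distance = base radius + s = 29 + 14.0418 = 43.0418

43.0418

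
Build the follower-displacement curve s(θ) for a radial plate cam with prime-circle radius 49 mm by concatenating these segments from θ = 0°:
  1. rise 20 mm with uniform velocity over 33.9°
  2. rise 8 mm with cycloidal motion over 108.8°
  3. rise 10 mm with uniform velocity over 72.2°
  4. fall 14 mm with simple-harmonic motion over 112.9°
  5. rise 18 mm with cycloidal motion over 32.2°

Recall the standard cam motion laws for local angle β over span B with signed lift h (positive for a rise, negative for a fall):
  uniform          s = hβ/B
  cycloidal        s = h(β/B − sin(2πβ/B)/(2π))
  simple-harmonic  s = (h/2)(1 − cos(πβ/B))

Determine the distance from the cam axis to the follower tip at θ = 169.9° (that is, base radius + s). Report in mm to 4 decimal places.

seg 1 [0°–33.9°] uniform, h=20: full span → s += 20 → s = 20.0000
seg 2 [33.9°–142.7°] cycloidal, h=8: full span → s += 8 → s = 28.0000
seg 3 [142.7°–214.9°] uniform, h=10: θ=169.9° here. β=27.2, B=72.2. 10·27.2/72.2 = 3.7673 → s = 31.7673
radial distance = base radius + s = 49 + 31.7673 = 80.7673

80.7673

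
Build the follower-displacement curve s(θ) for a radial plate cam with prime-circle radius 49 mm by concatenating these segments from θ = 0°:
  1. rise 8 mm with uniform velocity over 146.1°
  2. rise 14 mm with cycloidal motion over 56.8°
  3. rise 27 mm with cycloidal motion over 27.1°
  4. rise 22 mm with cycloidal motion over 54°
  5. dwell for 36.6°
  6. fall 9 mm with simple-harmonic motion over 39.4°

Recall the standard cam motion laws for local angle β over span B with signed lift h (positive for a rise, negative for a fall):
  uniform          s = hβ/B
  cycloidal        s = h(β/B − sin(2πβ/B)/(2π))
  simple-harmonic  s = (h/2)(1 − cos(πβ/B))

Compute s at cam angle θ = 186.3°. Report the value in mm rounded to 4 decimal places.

seg 1 [0°–146.1°] uniform, h=8: full span → s += 8 → s = 8.0000
seg 2 [146.1°–202.9°] cycloidal, h=14: θ=186.3° here. β=40.2, B=56.8. 14·(0.7077 − sin(2π·0.7077)/(2π)) = 12.0586 → s = 20.0586

20.0586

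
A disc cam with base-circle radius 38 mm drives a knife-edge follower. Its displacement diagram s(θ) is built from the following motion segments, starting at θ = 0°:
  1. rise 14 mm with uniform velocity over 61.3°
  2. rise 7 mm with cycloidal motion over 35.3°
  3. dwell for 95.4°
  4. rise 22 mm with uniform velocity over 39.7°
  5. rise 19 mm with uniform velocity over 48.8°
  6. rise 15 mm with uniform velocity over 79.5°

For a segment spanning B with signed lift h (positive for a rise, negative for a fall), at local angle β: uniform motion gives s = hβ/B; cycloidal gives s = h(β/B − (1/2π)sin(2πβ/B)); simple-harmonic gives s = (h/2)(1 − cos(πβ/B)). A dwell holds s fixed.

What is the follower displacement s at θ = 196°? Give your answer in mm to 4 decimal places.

seg 1 [0°–61.3°] uniform, h=14: full span → s += 14 → s = 14.0000
seg 2 [61.3°–96.6°] cycloidal, h=7: full span → s += 7 → s = 21.0000
seg 3 [96.6°–192°] dwell: s stays 21.0000
seg 4 [192°–231.7°] uniform, h=22: θ=196° here. β=4, B=39.7. 22·4/39.7 = 2.2166 → s = 23.2166

23.2166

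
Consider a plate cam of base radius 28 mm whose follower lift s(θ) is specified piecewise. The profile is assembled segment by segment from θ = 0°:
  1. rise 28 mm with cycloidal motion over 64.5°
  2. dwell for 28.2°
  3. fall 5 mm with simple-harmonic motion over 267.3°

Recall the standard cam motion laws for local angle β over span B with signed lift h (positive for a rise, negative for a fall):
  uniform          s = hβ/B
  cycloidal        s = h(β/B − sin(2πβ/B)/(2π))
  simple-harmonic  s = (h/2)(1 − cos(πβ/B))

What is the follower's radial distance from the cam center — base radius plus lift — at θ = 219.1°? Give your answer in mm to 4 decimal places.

seg 1 [0°–64.5°] cycloidal, h=28: full span → s += 28 → s = 28.0000
seg 2 [64.5°–92.7°] dwell: s stays 28.0000
seg 3 [92.7°–360°] simple-harmonic, h=-5: θ=219.1° here. β=126.4, B=267.3. -5/2·(1 − cos(π·0.4729)) = -2.2872 → s = 25.7128
radial distance = base radius + s = 28 + 25.7128 = 53.7128

53.7128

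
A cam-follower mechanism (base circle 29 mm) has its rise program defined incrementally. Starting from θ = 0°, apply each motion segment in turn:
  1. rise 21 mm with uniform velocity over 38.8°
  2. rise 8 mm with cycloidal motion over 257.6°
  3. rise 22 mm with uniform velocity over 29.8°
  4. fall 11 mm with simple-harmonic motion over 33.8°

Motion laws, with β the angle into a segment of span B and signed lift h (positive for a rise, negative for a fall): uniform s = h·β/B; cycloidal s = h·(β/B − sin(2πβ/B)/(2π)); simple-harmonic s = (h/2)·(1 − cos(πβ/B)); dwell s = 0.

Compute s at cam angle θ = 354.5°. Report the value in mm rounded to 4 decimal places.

seg 1 [0°–38.8°] uniform, h=21: full span → s += 21 → s = 21.0000
seg 2 [38.8°–296.4°] cycloidal, h=8: full span → s += 8 → s = 29.0000
seg 3 [296.4°–326.2°] uniform, h=22: full span → s += 22 → s = 51.0000
seg 4 [326.2°–360°] simple-harmonic, h=-11: θ=354.5° here. β=28.3, B=33.8. -11/2·(1 − cos(π·0.8373)) = -10.2969 → s = 40.7031

40.7031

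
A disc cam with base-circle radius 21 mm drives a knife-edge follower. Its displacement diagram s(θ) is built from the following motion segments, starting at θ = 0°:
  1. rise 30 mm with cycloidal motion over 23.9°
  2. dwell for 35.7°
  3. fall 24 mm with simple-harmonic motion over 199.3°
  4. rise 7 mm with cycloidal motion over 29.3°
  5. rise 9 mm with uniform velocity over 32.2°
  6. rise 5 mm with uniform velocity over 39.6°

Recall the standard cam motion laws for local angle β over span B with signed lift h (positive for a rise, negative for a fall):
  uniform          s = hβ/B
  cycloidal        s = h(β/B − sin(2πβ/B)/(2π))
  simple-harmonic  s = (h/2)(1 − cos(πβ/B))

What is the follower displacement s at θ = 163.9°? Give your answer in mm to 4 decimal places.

seg 1 [0°–23.9°] cycloidal, h=30: full span → s += 30 → s = 30.0000
seg 2 [23.9°–59.6°] dwell: s stays 30.0000
seg 3 [59.6°–258.9°] simple-harmonic, h=-24: θ=163.9° here. β=104.3, B=199.3. -24/2·(1 − cos(π·0.5233)) = -12.8788 → s = 17.1212

17.1212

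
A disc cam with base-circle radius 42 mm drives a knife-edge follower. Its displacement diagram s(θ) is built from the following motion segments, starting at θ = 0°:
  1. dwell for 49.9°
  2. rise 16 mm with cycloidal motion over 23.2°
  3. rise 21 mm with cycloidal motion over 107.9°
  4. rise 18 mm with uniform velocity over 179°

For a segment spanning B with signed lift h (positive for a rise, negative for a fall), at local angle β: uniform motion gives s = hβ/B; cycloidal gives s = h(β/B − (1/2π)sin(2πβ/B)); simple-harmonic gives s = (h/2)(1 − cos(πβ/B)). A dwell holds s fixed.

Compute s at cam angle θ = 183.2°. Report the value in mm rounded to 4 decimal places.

seg 1 [0°–49.9°] dwell: s stays 0.0000
seg 2 [49.9°–73.1°] cycloidal, h=16: full span → s += 16 → s = 16.0000
seg 3 [73.1°–181°] cycloidal, h=21: full span → s += 21 → s = 37.0000
seg 4 [181°–360°] uniform, h=18: θ=183.2° here. β=2.2, B=179. 18·2.2/179 = 0.2212 → s = 37.2212

37.2212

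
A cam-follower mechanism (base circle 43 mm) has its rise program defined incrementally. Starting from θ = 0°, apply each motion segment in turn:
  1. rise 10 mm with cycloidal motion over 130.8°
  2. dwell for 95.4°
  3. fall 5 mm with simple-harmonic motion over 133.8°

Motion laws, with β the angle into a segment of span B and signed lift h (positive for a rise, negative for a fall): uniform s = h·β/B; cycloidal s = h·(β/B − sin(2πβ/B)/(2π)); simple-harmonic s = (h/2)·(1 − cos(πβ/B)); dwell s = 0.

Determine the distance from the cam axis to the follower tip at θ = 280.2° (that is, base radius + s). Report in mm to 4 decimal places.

seg 1 [0°–130.8°] cycloidal, h=10: full span → s += 10 → s = 10.0000
seg 2 [130.8°–226.2°] dwell: s stays 10.0000
seg 3 [226.2°–360°] simple-harmonic, h=-5: θ=280.2° here. β=54, B=133.8. -5/2·(1 − cos(π·0.4036)) = -1.7543 → s = 8.2457
radial distance = base radius + s = 43 + 8.2457 = 51.2457

51.2457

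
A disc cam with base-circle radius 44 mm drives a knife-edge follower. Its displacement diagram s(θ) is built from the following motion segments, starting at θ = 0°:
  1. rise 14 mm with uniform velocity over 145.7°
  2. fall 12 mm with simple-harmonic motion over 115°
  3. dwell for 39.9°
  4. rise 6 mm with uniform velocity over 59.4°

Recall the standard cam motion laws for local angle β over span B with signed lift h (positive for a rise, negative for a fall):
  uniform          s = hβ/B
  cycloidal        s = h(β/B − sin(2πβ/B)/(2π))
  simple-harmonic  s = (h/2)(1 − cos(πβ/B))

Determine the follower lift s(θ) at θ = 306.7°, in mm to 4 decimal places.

seg 1 [0°–145.7°] uniform, h=14: full span → s += 14 → s = 14.0000
seg 2 [145.7°–260.7°] simple-harmonic, h=-12: full span → s += -12 → s = 2.0000
seg 3 [260.7°–300.6°] dwell: s stays 2.0000
seg 4 [300.6°–360°] uniform, h=6: θ=306.7° here. β=6.1, B=59.4. 6·6.1/59.4 = 0.6162 → s = 2.6162

2.6162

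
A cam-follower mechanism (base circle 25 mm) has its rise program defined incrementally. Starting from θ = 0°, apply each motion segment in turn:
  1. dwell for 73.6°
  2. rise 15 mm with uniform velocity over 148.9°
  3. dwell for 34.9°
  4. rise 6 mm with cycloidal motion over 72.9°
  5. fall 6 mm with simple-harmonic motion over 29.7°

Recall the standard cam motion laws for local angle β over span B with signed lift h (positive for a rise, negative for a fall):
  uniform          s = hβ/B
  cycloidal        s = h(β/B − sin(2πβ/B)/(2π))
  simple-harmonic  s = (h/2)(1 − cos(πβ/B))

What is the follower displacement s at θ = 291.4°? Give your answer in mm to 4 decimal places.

seg 1 [0°–73.6°] dwell: s stays 0.0000
seg 2 [73.6°–222.5°] uniform, h=15: full span → s += 15 → s = 15.0000
seg 3 [222.5°–257.4°] dwell: s stays 15.0000
seg 4 [257.4°–330.3°] cycloidal, h=6: θ=291.4° here. β=34, B=72.9. 6·(0.4664 − sin(2π·0.4664)/(2π)) = 2.5982 → s = 17.5982

17.5982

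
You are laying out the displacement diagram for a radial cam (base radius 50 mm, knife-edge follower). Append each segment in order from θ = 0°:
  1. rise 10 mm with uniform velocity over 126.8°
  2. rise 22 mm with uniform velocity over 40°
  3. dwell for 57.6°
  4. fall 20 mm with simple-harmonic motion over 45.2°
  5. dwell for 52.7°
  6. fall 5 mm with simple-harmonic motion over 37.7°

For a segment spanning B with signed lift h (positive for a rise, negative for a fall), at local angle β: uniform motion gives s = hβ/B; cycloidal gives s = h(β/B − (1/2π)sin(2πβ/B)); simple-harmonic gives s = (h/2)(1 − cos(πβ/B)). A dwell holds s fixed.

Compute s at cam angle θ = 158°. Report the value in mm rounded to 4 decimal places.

seg 1 [0°–126.8°] uniform, h=10: full span → s += 10 → s = 10.0000
seg 2 [126.8°–166.8°] uniform, h=22: θ=158° here. β=31.2, B=40. 22·31.2/40 = 17.1600 → s = 27.1600

27.1600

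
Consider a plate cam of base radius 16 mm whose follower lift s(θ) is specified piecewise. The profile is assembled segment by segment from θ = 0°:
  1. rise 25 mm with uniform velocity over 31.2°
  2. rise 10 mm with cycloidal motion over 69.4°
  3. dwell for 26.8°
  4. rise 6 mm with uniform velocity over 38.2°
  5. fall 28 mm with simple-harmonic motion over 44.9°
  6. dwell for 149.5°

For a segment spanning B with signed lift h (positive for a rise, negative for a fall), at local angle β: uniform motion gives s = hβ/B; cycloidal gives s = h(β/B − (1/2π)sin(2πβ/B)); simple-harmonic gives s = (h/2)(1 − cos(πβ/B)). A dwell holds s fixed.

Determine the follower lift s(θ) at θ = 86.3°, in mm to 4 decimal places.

seg 1 [0°–31.2°] uniform, h=25: full span → s += 25 → s = 25.0000
seg 2 [31.2°–100.6°] cycloidal, h=10: θ=86.3° here. β=55.1, B=69.4. 10·(0.7939 − sin(2π·0.7939)/(2π)) = 9.4707 → s = 34.4707

34.4707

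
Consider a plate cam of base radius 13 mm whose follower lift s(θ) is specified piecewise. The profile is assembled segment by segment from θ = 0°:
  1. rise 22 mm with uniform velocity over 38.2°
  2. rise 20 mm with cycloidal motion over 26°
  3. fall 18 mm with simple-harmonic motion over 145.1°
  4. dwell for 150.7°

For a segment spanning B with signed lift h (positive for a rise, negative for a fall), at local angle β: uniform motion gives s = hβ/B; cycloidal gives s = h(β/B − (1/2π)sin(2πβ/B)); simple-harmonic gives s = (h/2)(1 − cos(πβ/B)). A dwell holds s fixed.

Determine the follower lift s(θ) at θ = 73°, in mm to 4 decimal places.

seg 1 [0°–38.2°] uniform, h=22: full span → s += 22 → s = 22.0000
seg 2 [38.2°–64.2°] cycloidal, h=20: full span → s += 20 → s = 42.0000
seg 3 [64.2°–209.3°] simple-harmonic, h=-18: θ=73° here. β=8.8, B=145.1. -18/2·(1 − cos(π·0.0606)) = -0.1629 → s = 41.8371

41.8371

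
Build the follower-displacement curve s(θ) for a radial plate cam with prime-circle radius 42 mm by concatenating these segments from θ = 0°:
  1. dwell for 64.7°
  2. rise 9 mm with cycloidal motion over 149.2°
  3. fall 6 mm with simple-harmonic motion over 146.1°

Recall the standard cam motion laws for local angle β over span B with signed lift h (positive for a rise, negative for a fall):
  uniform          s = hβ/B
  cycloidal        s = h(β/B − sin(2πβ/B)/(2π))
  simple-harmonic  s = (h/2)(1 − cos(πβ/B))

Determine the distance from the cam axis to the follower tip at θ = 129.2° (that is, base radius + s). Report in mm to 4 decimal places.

seg 1 [0°–64.7°] dwell: s stays 0.0000
seg 2 [64.7°–213.9°] cycloidal, h=9: θ=129.2° here. β=64.5, B=149.2. 9·(0.4323 − sin(2π·0.4323)/(2π)) = 3.2997 → s = 3.2997
radial distance = base radius + s = 42 + 3.2997 = 45.2997

45.2997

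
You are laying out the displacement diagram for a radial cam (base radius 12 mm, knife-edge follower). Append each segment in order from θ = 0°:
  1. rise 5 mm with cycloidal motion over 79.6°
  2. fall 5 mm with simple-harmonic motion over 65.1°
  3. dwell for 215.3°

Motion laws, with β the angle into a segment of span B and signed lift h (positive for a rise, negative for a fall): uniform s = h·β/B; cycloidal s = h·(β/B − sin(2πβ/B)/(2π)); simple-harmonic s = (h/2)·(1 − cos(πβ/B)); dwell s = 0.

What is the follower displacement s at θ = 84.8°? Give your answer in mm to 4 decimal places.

seg 1 [0°–79.6°] cycloidal, h=5: full span → s += 5 → s = 5.0000
seg 2 [79.6°–144.7°] simple-harmonic, h=-5: θ=84.8° here. β=5.2, B=65.1. -5/2·(1 − cos(π·0.0799)) = -0.0783 → s = 4.9217

4.9217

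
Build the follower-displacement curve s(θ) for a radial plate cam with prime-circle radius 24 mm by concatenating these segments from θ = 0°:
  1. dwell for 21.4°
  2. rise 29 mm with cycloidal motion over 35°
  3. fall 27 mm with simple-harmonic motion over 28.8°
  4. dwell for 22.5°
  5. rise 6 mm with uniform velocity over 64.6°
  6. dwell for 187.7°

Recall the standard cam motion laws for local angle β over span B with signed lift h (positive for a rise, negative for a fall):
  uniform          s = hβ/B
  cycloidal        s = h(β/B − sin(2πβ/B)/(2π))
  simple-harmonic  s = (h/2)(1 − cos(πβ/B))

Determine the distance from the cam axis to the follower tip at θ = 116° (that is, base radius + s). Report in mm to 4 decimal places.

seg 1 [0°–21.4°] dwell: s stays 0.0000
seg 2 [21.4°–56.4°] cycloidal, h=29: full span → s += 29 → s = 29.0000
seg 3 [56.4°–85.2°] simple-harmonic, h=-27: full span → s += -27 → s = 2.0000
seg 4 [85.2°–107.7°] dwell: s stays 2.0000
seg 5 [107.7°–172.3°] uniform, h=6: θ=116° here. β=8.3, B=64.6. 6·8.3/64.6 = 0.7709 → s = 2.7709
radial distance = base radius + s = 24 + 2.7709 = 26.7709

26.7709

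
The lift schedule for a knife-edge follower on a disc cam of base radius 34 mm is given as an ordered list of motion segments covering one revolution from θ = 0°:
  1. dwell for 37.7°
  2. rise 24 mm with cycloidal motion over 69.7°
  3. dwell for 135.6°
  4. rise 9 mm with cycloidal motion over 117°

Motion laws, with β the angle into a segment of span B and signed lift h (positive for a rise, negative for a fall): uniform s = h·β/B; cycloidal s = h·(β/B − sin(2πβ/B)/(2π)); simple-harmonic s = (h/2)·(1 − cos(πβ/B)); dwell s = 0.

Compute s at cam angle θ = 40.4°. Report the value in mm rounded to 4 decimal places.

seg 1 [0°–37.7°] dwell: s stays 0.0000
seg 2 [37.7°–107.4°] cycloidal, h=24: θ=40.4° here. β=2.7, B=69.7. 24·(0.0387 − sin(2π·0.0387)/(2π)) = 0.0092 → s = 0.0092

0.0092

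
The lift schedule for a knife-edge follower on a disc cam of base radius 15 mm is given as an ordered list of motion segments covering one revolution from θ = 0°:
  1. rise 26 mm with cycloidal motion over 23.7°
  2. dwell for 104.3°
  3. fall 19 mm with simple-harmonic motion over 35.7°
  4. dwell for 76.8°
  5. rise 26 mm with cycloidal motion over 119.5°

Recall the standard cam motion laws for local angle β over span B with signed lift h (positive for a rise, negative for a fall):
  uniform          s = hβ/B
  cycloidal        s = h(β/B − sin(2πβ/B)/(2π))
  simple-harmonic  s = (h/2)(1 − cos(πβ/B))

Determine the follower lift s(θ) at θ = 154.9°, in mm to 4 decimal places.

seg 1 [0°–23.7°] cycloidal, h=26: full span → s += 26 → s = 26.0000
seg 2 [23.7°–128°] dwell: s stays 26.0000
seg 3 [128°–163.7°] simple-harmonic, h=-19: θ=154.9° here. β=26.9, B=35.7. -19/2·(1 − cos(π·0.7535)) = -16.2910 → s = 9.7090

9.7090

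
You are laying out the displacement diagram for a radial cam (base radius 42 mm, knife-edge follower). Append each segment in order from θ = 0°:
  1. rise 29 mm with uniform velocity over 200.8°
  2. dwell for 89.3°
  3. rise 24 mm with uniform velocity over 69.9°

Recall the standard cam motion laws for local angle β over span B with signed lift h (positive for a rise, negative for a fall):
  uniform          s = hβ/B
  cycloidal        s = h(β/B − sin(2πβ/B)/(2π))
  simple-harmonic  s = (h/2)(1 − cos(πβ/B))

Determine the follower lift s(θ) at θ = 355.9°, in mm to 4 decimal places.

seg 1 [0°–200.8°] uniform, h=29: full span → s += 29 → s = 29.0000
seg 2 [200.8°–290.1°] dwell: s stays 29.0000
seg 3 [290.1°–360°] uniform, h=24: θ=355.9° here. β=65.8, B=69.9. 24·65.8/69.9 = 22.5923 → s = 51.5923

51.5923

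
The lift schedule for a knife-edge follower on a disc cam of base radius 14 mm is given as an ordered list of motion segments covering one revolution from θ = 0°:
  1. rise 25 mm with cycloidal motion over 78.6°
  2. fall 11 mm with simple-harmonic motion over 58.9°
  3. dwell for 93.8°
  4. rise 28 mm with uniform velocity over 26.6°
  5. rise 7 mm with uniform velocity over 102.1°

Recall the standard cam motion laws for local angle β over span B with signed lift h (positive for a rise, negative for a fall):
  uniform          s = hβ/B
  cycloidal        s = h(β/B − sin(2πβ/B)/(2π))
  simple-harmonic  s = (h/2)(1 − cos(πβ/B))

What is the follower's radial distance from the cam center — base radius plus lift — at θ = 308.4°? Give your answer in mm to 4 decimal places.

seg 1 [0°–78.6°] cycloidal, h=25: full span → s += 25 → s = 25.0000
seg 2 [78.6°–137.5°] simple-harmonic, h=-11: full span → s += -11 → s = 14.0000
seg 3 [137.5°–231.3°] dwell: s stays 14.0000
seg 4 [231.3°–257.9°] uniform, h=28: full span → s += 28 → s = 42.0000
seg 5 [257.9°–360°] uniform, h=7: θ=308.4° here. β=50.5, B=102.1. 7·50.5/102.1 = 3.4623 → s = 45.4623
radial distance = base radius + s = 14 + 45.4623 = 59.4623

59.4623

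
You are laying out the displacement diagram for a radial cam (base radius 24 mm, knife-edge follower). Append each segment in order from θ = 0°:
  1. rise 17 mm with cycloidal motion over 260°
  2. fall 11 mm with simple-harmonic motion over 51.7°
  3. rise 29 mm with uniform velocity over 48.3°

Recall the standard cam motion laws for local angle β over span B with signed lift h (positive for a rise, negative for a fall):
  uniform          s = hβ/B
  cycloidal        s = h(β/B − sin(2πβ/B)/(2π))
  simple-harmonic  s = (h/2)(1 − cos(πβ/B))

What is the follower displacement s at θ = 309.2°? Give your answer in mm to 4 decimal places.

seg 1 [0°–260°] cycloidal, h=17: full span → s += 17 → s = 17.0000
seg 2 [260°–311.7°] simple-harmonic, h=-11: θ=309.2° here. β=49.2, B=51.7. -11/2·(1 − cos(π·0.9516)) = -10.9367 → s = 6.0633

6.0633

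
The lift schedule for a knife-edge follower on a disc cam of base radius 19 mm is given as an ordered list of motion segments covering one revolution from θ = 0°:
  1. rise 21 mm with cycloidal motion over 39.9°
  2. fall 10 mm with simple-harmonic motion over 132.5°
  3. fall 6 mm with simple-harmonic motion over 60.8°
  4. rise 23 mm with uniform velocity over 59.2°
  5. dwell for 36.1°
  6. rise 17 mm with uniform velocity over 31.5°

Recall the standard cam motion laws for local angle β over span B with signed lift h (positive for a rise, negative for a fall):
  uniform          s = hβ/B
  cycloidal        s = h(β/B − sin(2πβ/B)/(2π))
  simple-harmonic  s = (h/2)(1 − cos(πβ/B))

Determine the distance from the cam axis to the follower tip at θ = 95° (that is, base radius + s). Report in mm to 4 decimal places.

seg 1 [0°–39.9°] cycloidal, h=21: full span → s += 21 → s = 21.0000
seg 2 [39.9°–172.4°] simple-harmonic, h=-10: θ=95° here. β=55.1, B=132.5. -10/2·(1 − cos(π·0.4158)) = -3.6935 → s = 17.3065
radial distance = base radius + s = 19 + 17.3065 = 36.3065

36.3065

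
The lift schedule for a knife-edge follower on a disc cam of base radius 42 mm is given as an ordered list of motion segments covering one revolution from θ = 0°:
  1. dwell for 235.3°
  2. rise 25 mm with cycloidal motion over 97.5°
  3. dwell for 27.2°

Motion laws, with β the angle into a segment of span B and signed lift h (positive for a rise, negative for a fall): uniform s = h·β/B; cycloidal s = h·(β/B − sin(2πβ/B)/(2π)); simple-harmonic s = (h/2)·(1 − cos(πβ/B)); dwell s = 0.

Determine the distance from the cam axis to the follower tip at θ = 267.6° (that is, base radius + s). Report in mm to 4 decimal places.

seg 1 [0°–235.3°] dwell: s stays 0.0000
seg 2 [235.3°–332.8°] cycloidal, h=25: θ=267.6° here. β=32.3, B=97.5. 25·(0.3313 − sin(2π·0.3313)/(2π)) = 4.8109 → s = 4.8109
radial distance = base radius + s = 42 + 4.8109 = 46.8109

46.8109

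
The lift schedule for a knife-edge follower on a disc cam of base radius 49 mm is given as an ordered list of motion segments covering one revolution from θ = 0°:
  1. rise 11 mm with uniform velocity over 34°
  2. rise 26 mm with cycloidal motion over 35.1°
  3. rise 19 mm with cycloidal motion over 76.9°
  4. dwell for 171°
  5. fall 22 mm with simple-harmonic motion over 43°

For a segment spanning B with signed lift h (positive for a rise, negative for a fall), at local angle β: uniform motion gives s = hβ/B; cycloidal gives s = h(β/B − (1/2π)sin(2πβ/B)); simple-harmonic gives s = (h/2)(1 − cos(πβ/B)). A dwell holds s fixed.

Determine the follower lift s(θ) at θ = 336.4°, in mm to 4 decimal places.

seg 1 [0°–34°] uniform, h=11: full span → s += 11 → s = 11.0000
seg 2 [34°–69.1°] cycloidal, h=26: full span → s += 26 → s = 37.0000
seg 3 [69.1°–146°] cycloidal, h=19: full span → s += 19 → s = 56.0000
seg 4 [146°–317°] dwell: s stays 56.0000
seg 5 [317°–360°] simple-harmonic, h=-22: θ=336.4° here. β=19.4, B=43. -22/2·(1 − cos(π·0.4512)) = -9.3189 → s = 46.6811

46.6811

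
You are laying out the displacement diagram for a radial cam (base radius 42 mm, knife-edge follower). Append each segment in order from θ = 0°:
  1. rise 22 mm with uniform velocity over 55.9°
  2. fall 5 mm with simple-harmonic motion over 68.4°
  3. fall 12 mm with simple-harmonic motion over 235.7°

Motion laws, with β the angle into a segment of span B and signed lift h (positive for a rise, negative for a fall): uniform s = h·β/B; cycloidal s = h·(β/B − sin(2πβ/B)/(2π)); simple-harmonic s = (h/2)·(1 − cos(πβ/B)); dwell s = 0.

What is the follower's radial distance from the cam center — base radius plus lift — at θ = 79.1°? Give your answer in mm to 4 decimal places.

seg 1 [0°–55.9°] uniform, h=22: full span → s += 22 → s = 22.0000
seg 2 [55.9°–124.3°] simple-harmonic, h=-5: θ=79.1° here. β=23.2, B=68.4. -5/2·(1 − cos(π·0.3392)) = -1.2900 → s = 20.7100
radial distance = base radius + s = 42 + 20.7100 = 62.7100

62.7100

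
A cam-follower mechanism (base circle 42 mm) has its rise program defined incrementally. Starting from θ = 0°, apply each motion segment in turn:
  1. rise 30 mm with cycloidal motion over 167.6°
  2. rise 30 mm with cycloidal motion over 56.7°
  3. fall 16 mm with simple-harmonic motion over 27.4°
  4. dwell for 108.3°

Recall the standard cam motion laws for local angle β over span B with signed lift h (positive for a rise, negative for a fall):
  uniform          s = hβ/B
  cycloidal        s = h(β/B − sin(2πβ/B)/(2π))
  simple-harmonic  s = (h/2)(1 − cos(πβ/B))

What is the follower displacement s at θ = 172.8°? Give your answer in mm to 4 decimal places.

seg 1 [0°–167.6°] cycloidal, h=30: full span → s += 30 → s = 30.0000
seg 2 [167.6°–224.3°] cycloidal, h=30: θ=172.8° here. β=5.2, B=56.7. 30·(0.0917 − sin(2π·0.0917)/(2π)) = 0.1498 → s = 30.1498

30.1498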